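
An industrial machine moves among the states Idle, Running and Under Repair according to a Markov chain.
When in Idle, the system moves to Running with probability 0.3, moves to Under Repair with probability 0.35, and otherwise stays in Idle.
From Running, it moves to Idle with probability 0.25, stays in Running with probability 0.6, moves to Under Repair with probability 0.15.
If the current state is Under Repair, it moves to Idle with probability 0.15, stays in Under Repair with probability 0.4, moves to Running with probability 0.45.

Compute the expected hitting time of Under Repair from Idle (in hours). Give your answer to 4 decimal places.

3.7838

Let t(s) be the expected number of hours to first reach Under Repair from state s, with t(Under Repair) = 0. Conditioning on the first hour:
t(Idle) = 1 + 0.35·t(Idle) + 0.3·t(Running)
t(Running) = 1 + 0.25·t(Idle) + 0.6·t(Running)
Solving: t(Idle) = 3.7838, t(Running) = 4.8649.
Expected hours from Idle to Under Repair: 3.7838.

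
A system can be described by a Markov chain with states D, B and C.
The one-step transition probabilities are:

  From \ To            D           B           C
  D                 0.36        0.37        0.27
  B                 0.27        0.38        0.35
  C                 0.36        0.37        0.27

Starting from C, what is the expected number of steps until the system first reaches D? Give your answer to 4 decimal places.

3.0641

Let t(s) be the expected number of steps to first reach D from state s, with t(D) = 0. Conditioning on the first step:
t(B) = 1 + 0.38·t(B) + 0.35·t(C)
t(C) = 1 + 0.37·t(B) + 0.27·t(C)
Solving: t(B) = 3.3426, t(C) = 3.0641.
Expected steps from C to D: 3.0641.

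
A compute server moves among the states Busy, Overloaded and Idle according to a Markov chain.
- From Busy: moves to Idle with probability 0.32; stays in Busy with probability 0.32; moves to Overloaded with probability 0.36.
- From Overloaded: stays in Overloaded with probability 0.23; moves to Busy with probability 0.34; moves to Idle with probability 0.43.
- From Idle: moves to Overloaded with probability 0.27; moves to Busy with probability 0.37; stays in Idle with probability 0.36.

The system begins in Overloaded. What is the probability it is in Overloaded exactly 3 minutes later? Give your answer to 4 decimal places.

0.2895

Propagate the distribution vector 3 minutes from Overloaded.
After 0 minutes: (0.0000, 1.0000, 0.0000)
After 1 minute: (0.3400, 0.2300, 0.4300)
After 2 minutes: (0.3461, 0.2914, 0.3625)
After 3 minutes: (0.3440, 0.2895, 0.3666)
P(in Overloaded after 3 minutes) = 0.2895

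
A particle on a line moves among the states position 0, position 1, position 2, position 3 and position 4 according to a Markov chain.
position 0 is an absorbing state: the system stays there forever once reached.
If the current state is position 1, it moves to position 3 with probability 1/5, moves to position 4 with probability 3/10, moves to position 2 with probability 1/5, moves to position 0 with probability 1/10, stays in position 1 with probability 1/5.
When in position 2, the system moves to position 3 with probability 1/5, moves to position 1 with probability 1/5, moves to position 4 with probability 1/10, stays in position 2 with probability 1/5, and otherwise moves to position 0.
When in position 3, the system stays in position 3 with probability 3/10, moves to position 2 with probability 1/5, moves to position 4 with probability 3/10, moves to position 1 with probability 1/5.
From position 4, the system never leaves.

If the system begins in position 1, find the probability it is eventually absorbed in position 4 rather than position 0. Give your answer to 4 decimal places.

Let h(s) be the probability of absorption at position 4 starting from transient state s. Then h(position 4) = 1 and h(position 0) = 0. By first-step analysis:
h(position 1) = 0.1·0 + 0.2·h(position 1) + 0.2·h(position 2) + 0.2·h(position 3) + 0.3·1
h(position 2) = 0.3·0 + 0.2·h(position 1) + 0.2·h(position 2) + 0.2·h(position 3) + 0.1·1
h(position 3) = 0.2·h(position 1) + 0.2·h(position 2) + 0.3·h(position 3) + 0.3·1
Solving: h(position 1) = 0.6882, h(position 2) = 0.4882, h(position 3) = 0.7647.
Starting from position 1, the probability is 0.6882.

0.6882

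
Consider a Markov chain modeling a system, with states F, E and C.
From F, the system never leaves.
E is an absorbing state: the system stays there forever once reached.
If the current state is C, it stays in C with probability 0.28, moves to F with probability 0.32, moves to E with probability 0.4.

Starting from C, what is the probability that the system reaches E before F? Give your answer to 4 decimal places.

0.5556

Let h(s) be the probability of absorption at E starting from transient state s. Then h(E) = 1 and h(F) = 0. By first-step analysis:
h(C) = 0.32·0 + 0.4·1 + 0.28·h(C)
Solving: h(C) = 0.5556.
Starting from C, the probability is 0.5556.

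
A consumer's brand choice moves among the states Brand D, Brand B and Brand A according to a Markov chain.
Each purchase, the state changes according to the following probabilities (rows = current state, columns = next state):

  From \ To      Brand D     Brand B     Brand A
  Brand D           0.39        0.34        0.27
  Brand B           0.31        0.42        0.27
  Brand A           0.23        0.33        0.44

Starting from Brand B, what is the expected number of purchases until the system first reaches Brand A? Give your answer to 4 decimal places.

Let t(s) be the expected number of purchases to first reach Brand A from state s, with t(Brand A) = 0. Conditioning on the first purchase:
t(Brand D) = 1 + 0.39·t(Brand D) + 0.34·t(Brand B)
t(Brand B) = 1 + 0.31·t(Brand D) + 0.42·t(Brand B)
Solving: t(Brand D) = 3.7037, t(Brand B) = 3.7037.
Expected purchases from Brand B to Brand A: 3.7037.

3.7037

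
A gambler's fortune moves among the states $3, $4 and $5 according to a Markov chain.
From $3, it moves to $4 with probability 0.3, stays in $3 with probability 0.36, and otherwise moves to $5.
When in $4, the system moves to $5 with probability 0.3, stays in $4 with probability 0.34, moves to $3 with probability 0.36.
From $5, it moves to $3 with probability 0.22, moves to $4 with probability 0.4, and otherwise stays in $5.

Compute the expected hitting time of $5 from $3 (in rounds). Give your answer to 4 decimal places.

Let t(s) be the expected number of rounds to first reach $5 from state s, with t($5) = 0. Conditioning on the first round:
t($3) = 1 + 0.36·t($3) + 0.3·t($4)
t($4) = 1 + 0.36·t($3) + 0.34·t($4)
Solving: t($3) = 3.0534, t($4) = 3.1807.
Expected rounds from $3 to $5: 3.0534.

3.0534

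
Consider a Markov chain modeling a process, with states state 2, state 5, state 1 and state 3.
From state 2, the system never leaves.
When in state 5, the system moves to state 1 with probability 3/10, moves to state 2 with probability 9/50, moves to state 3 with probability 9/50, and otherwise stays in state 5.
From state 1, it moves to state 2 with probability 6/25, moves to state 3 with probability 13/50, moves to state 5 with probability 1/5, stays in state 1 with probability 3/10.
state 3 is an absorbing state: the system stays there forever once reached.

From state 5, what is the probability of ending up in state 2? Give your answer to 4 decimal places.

0.4925

Let h(s) be the probability of absorption at state 2 starting from transient state s. Then h(state 2) = 1 and h(state 3) = 0. By first-step analysis:
h(state 5) = 0.18·1 + 0.34·h(state 5) + 0.3·h(state 1) + 0.18·0
h(state 1) = 0.24·1 + 0.2·h(state 5) + 0.3·h(state 1) + 0.26·0
Solving: h(state 5) = 0.4925, h(state 1) = 0.4836.
Starting from state 5, the probability is 0.4925.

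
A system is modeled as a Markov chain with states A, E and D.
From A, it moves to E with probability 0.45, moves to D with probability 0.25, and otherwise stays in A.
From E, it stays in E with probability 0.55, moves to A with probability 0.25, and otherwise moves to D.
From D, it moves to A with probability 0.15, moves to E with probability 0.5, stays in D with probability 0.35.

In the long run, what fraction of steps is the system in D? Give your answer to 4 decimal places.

0.2492

Let the stationary distribution be π with π = πP and π_1 + π_2 + π_3 = 1.
π_1 = 0.3·π_1 + 0.25·π_2 + 0.15·π_3
π_2 = 0.45·π_1 + 0.55·π_2 + 0.5·π_3
Solving with the normalization constraint gives π = (0.2369, 0.5138, 0.2492).
So the stationary probability of D is 0.2492.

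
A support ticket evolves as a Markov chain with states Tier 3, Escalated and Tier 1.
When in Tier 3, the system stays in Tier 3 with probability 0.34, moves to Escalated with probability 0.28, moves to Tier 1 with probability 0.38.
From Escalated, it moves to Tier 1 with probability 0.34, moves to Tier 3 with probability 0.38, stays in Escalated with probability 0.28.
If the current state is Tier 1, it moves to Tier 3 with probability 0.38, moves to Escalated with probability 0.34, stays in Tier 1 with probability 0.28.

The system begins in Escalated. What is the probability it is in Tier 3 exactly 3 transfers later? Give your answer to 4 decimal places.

0.3654

Propagate the distribution vector 3 transfers from Escalated.
After 0 transfers: (0.0000, 1.0000, 0.0000)
After 1 transfer: (0.3800, 0.2800, 0.3400)
After 2 transfers: (0.3648, 0.3004, 0.3348)
After 3 transfers: (0.3654, 0.3001, 0.3345)
P(in Tier 3 after 3 transfers) = 0.3654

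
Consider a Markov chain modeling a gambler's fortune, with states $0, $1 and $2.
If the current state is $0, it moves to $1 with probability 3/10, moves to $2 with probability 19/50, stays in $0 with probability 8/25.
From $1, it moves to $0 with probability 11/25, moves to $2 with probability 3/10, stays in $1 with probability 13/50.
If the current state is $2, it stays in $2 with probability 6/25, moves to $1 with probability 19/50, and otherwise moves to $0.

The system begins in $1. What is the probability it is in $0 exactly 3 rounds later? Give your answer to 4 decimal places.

Propagate the distribution vector 3 rounds from $1.
After 0 rounds: (0.0000, 1.0000, 0.0000)
After 1 round: (0.4400, 0.2600, 0.3000)
After 2 rounds: (0.3692, 0.3136, 0.3172)
After 3 rounds: (0.3767, 0.3128, 0.3105)
P(in $0 after 3 rounds) = 0.3767

0.3767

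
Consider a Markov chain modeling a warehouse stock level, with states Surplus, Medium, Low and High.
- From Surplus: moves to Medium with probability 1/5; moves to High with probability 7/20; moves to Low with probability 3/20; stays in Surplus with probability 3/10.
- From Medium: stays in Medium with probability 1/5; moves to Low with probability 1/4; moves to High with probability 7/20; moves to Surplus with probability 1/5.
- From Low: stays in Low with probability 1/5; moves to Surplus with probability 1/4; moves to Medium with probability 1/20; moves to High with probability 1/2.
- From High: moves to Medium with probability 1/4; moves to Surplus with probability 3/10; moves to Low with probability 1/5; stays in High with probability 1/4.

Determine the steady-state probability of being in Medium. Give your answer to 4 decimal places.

Let the stationary distribution be π with π = πP and π_1 + π_2 + π_3 + π_4 = 1.
π_1 = 0.3·π_1 + 0.2·π_2 + 0.25·π_3 + 0.3·π_4
π_2 = 0.2·π_1 + 0.2·π_2 + 0.05·π_3 + 0.25·π_4
π_3 = 0.15·π_1 + 0.25·π_2 + 0.2·π_3 + 0.2·π_4
Solving with the normalization constraint gives π = (0.2714, 0.1879, 0.1958, 0.3449).
So the stationary probability of Medium is 0.1879.

0.1879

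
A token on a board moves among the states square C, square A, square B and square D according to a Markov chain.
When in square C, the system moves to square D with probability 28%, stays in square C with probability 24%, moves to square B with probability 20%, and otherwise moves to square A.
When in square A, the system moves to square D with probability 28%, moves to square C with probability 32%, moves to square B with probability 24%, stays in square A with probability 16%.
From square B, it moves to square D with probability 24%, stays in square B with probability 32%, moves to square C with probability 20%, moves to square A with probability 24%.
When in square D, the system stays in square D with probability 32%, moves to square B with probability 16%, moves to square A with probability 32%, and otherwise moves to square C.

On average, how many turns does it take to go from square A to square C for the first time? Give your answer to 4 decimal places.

3.8787

Let t(s) be the expected number of turns to first reach square C from state s, with t(square C) = 0. Conditioning on the first turn:
t(square A) = 1 + 0.16·t(square A) + 0.24·t(square B) + 0.28·t(square D)
t(square B) = 1 + 0.24·t(square A) + 0.32·t(square B) + 0.24·t(square D)
t(square D) = 1 + 0.32·t(square A) + 0.16·t(square B) + 0.32·t(square D)
Solving: t(square A) = 3.8787, t(square B) = 4.3653, t(square D) = 4.3230.
Expected turns from square A to square C: 3.8787.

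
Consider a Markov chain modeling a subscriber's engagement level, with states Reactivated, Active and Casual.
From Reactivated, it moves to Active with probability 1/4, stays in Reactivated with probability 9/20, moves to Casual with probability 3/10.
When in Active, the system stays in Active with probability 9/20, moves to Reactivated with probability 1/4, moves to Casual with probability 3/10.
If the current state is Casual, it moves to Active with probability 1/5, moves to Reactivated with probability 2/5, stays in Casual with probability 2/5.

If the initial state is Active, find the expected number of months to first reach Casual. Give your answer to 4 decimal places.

3.3333

Let t(s) be the expected number of months to first reach Casual from state s, with t(Casual) = 0. Conditioning on the first month:
t(Reactivated) = 1 + 0.45·t(Reactivated) + 0.25·t(Active)
t(Active) = 1 + 0.25·t(Reactivated) + 0.45·t(Active)
Solving: t(Reactivated) = 3.3333, t(Active) = 3.3333.
Expected months from Active to Casual: 3.3333.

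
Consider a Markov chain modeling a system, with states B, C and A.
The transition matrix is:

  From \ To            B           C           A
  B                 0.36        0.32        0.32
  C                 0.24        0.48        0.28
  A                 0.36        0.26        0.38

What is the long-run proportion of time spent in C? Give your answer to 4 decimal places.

0.3577

Let the stationary distribution be π with π = πP and π_1 + π_2 + π_3 = 1.
π_1 = 0.36·π_1 + 0.24·π_2 + 0.36·π_3
π_2 = 0.32·π_1 + 0.48·π_2 + 0.26·π_3
Solving with the normalization constraint gives π = (0.3171, 0.3577, 0.3252).
So the stationary probability of C is 0.3577.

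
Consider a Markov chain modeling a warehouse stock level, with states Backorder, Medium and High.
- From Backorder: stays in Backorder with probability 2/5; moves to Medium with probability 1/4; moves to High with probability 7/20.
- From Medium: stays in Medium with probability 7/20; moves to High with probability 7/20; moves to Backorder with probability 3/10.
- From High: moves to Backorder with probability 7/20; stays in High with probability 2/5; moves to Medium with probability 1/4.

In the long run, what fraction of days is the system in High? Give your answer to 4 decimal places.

Let the stationary distribution be π with π = πP and π_1 + π_2 + π_3 = 1.
π_1 = 0.4·π_1 + 0.3·π_2 + 0.35·π_3
π_2 = 0.25·π_1 + 0.35·π_2 + 0.25·π_3
Solving with the normalization constraint gives π = (0.3538, 0.2778, 0.3684).
So the stationary probability of High is 0.3684.

0.3684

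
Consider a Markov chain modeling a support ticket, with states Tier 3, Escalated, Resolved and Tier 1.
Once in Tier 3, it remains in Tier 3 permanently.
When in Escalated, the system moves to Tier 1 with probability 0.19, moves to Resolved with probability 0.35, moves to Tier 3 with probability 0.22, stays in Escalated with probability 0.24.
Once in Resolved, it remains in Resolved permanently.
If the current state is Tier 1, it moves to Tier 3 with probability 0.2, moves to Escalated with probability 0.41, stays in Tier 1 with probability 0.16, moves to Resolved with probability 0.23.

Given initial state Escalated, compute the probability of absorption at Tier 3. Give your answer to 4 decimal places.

Let h(s) be the probability of absorption at Tier 3 starting from transient state s. Then h(Tier 3) = 1 and h(Resolved) = 0. By first-step analysis:
h(Escalated) = 0.22·1 + 0.24·h(Escalated) + 0.35·0 + 0.19·h(Tier 1)
h(Tier 1) = 0.2·1 + 0.41·h(Escalated) + 0.23·0 + 0.16·h(Tier 1)
Solving: h(Escalated) = 0.3975, h(Tier 1) = 0.4321.
Starting from Escalated, the probability is 0.3975.

0.3975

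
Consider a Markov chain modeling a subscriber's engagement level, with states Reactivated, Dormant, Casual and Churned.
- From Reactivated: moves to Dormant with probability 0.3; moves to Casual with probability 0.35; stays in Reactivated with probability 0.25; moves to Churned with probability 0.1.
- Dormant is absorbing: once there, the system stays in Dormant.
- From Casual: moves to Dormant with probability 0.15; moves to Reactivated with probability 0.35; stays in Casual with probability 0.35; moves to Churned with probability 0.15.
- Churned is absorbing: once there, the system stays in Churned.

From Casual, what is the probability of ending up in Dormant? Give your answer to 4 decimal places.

0.5959

Let h(s) be the probability of absorption at Dormant starting from transient state s. Then h(Dormant) = 1 and h(Churned) = 0. By first-step analysis:
h(Reactivated) = 0.25·h(Reactivated) + 0.3·1 + 0.35·h(Casual) + 0.1·0
h(Casual) = 0.35·h(Reactivated) + 0.15·1 + 0.35·h(Casual) + 0.15·0
Solving: h(Reactivated) = 0.6781, h(Casual) = 0.5959.
Starting from Casual, the probability is 0.5959.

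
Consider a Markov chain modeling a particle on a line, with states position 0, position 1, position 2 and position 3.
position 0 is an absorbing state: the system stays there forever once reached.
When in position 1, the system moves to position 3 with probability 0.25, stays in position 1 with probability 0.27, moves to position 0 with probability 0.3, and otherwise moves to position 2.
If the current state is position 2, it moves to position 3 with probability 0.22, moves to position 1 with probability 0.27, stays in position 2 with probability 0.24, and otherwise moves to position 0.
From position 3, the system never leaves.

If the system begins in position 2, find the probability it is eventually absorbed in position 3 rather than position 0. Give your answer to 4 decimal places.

0.4506

Let h(s) be the probability of absorption at position 3 starting from transient state s. Then h(position 3) = 1 and h(position 0) = 0. By first-step analysis:
h(position 1) = 0.3·0 + 0.27·h(position 1) + 0.18·h(position 2) + 0.25·1
h(position 2) = 0.27·0 + 0.27·h(position 1) + 0.24·h(position 2) + 0.22·1
Solving: h(position 1) = 0.4536, h(position 2) = 0.4506.
Starting from position 2, the probability is 0.4506.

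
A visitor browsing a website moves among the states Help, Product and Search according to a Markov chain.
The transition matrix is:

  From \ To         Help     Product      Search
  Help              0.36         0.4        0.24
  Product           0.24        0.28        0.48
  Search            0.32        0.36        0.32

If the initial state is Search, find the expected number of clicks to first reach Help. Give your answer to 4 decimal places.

3.4091

Let t(s) be the expected number of clicks to first reach Help from state s, with t(Help) = 0. Conditioning on the first click:
t(Product) = 1 + 0.28·t(Product) + 0.48·t(Search)
t(Search) = 1 + 0.36·t(Product) + 0.32·t(Search)
Solving: t(Product) = 3.6616, t(Search) = 3.4091.
Expected clicks from Search to Help: 3.4091.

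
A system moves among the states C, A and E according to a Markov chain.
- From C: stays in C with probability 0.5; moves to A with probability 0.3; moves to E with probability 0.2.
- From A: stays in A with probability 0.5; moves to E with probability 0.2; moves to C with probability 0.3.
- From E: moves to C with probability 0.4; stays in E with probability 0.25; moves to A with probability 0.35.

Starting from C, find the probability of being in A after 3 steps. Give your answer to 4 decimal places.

Propagate the distribution vector 3 steps from C.
After 0 steps: (1.0000, 0.0000, 0.0000)
After 1 step: (0.5000, 0.3000, 0.2000)
After 2 steps: (0.4200, 0.3700, 0.2100)
After 3 steps: (0.4050, 0.3845, 0.2105)
P(in A after 3 steps) = 0.3845

0.3845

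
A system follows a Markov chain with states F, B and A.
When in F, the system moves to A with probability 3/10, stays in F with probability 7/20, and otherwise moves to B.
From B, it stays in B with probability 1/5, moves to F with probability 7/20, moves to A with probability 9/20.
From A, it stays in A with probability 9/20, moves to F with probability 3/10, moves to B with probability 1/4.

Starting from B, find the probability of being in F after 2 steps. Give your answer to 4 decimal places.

0.3275

Sum over the intermediate state after 1 step:
P = P(B→F)·P(F→F) + P(B→B)·P(B→F) + P(B→A)·P(A→F)
  = 0.35×0.35 + 0.2×0.35 + 0.45×0.3
  = 0.1225 + 0.0700 + 0.1350 = 0.3275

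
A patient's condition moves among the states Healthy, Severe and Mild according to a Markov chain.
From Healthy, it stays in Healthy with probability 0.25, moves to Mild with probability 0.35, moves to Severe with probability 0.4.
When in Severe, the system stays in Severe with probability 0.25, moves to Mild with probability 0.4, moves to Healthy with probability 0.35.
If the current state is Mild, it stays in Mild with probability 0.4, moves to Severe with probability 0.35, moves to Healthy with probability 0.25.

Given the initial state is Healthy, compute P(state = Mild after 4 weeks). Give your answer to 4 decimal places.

Propagate the distribution vector 4 weeks from Healthy.
After 0 weeks: (1.0000, 0.0000, 0.0000)
After 1 week: (0.2500, 0.4000, 0.3500)
After 2 weeks: (0.2900, 0.3225, 0.3875)
After 3 weeks: (0.2823, 0.3323, 0.3855)
After 4 weeks: (0.2832, 0.3309, 0.3859)
P(in Mild after 4 weeks) = 0.3859

0.3859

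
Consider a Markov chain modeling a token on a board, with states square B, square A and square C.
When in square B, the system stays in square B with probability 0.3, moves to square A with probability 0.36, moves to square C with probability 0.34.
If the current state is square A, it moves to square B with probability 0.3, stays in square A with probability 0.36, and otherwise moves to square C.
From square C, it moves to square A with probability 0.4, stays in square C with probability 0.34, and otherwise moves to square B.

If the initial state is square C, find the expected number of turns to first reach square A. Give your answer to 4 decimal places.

Let t(s) be the expected number of turns to first reach square A from state s, with t(square A) = 0. Conditioning on the first turn:
t(square B) = 1 + 0.3·t(square B) + 0.34·t(square C)
t(square C) = 1 + 0.26·t(square B) + 0.34·t(square C)
Solving: t(square B) = 2.6767, t(square C) = 2.5696.
Expected turns from square C to square A: 2.5696.

2.5696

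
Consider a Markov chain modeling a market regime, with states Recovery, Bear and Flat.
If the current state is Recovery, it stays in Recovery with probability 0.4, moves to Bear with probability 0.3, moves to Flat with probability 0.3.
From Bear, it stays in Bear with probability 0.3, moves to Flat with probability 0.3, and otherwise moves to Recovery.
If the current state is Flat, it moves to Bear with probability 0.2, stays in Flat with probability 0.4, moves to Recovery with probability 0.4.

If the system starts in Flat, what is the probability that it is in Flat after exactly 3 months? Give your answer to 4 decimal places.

Propagate the distribution vector 3 months from Flat.
After 0 months: (0.0000, 0.0000, 1.0000)
After 1 month: (0.4000, 0.2000, 0.4000)
After 2 months: (0.4000, 0.2600, 0.3400)
After 3 months: (0.4000, 0.2660, 0.3340)
P(in Flat after 3 months) = 0.3340

0.3340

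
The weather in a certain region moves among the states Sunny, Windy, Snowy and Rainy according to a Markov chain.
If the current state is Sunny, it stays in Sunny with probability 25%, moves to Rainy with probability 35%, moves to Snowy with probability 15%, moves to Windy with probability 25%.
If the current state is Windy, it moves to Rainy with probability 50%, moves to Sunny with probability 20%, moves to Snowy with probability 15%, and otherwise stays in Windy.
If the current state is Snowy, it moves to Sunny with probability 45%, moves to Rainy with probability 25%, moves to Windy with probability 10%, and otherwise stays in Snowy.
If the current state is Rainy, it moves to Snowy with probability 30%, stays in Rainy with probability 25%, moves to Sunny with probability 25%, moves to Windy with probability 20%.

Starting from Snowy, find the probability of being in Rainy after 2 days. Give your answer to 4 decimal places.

Propagate the distribution vector 2 days from Snowy.
After 0 days: (0.0000, 0.0000, 1.0000, 0.0000)
After 1 day: (0.4500, 0.1000, 0.2000, 0.2500)
After 2 days: (0.2850, 0.1975, 0.1975, 0.3200)
P(in Rainy after 2 days) = 0.3200

0.3200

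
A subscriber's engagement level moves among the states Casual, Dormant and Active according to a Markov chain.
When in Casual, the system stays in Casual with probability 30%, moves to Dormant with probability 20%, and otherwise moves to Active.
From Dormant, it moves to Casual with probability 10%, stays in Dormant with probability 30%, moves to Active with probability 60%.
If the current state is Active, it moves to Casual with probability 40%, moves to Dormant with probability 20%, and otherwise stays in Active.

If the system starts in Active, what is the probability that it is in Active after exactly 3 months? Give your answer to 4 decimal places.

0.4740

Propagate the distribution vector 3 months from Active.
After 0 months: (0.0000, 0.0000, 1.0000)
After 1 month: (0.4000, 0.2000, 0.4000)
After 2 months: (0.3000, 0.2200, 0.4800)
After 3 months: (0.3040, 0.2220, 0.4740)
P(in Active after 3 months) = 0.4740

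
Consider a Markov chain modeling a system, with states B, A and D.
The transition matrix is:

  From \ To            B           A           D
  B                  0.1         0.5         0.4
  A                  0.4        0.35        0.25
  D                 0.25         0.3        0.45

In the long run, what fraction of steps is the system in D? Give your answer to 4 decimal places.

Let the stationary distribution be π with π = πP and π_1 + π_2 + π_3 = 1.
π_1 = 0.1·π_1 + 0.4·π_2 + 0.25·π_3
π_2 = 0.5·π_1 + 0.35·π_2 + 0.3·π_3
Solving with the normalization constraint gives π = (0.2659, 0.3718, 0.3624).
So the stationary probability of D is 0.3624.

0.3624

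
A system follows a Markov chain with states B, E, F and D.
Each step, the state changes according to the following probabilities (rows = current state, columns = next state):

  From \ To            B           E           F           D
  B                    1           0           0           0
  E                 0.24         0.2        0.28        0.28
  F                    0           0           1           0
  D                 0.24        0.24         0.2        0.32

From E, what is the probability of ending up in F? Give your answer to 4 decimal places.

Let h(s) be the probability of absorption at F starting from transient state s. Then h(F) = 1 and h(B) = 0. By first-step analysis:
h(E) = 0.24·0 + 0.2·h(E) + 0.28·1 + 0.28·h(D)
h(D) = 0.24·0 + 0.24·h(E) + 0.2·1 + 0.32·h(D)
Solving: h(E) = 0.5168, h(D) = 0.4765.
Starting from E, the probability is 0.5168.

0.5168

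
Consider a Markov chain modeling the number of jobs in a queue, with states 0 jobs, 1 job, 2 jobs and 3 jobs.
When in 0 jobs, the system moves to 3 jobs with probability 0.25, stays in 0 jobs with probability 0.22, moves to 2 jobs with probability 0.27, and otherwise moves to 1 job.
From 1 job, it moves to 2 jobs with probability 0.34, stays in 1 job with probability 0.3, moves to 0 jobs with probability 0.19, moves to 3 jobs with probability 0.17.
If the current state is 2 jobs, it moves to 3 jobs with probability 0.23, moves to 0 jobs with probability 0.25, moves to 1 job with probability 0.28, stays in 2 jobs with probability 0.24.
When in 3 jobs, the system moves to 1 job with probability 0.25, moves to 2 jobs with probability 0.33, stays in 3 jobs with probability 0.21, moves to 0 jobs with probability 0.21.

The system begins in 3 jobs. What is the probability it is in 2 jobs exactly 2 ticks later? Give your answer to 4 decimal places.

Propagate the distribution vector 2 ticks from 3 jobs.
After 0 ticks: (0.0000, 0.0000, 0.0000, 1.0000)
After 1 tick: (0.2100, 0.2500, 0.3300, 0.2100)
After 2 ticks: (0.2203, 0.2745, 0.2902, 0.2150)
P(in 2 jobs after 2 ticks) = 0.2902

0.2902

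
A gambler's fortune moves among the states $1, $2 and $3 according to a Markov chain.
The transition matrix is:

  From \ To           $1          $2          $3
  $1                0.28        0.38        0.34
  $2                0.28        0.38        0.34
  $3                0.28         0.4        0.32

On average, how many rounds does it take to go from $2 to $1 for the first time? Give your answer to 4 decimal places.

Let t(s) be the expected number of rounds to first reach $1 from state s, with t($1) = 0. Conditioning on the first round:
t($2) = 1 + 0.38·t($2) + 0.34·t($3)
t($3) = 1 + 0.4·t($2) + 0.32·t($3)
Solving: t($2) = 3.5714, t($3) = 3.5714.
Expected rounds from $2 to $1: 3.5714.

3.5714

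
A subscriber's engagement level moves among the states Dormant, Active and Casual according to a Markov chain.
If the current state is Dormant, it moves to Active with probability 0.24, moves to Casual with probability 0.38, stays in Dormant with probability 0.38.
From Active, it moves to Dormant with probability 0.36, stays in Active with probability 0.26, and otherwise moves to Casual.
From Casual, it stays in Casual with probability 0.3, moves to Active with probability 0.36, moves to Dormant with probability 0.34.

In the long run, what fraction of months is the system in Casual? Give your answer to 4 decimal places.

Let the stationary distribution be π with π = πP and π_1 + π_2 + π_3 = 1.
π_1 = 0.38·π_1 + 0.36·π_2 + 0.34·π_3
π_2 = 0.24·π_1 + 0.26·π_2 + 0.36·π_3
Solving with the normalization constraint gives π = (0.3602, 0.2880, 0.3519).
So the stationary probability of Casual is 0.3519.

0.3519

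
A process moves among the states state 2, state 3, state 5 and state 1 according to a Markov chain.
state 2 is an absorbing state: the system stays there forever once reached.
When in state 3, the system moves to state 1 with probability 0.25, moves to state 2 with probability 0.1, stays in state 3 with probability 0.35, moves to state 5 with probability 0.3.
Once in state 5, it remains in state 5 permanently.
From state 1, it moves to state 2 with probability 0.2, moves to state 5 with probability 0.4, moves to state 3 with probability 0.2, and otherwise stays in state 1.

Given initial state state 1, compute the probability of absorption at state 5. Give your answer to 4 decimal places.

Let h(s) be the probability of absorption at state 5 starting from transient state s. Then h(state 5) = 1 and h(state 2) = 0. By first-step analysis:
h(state 3) = 0.1·0 + 0.35·h(state 3) + 0.3·1 + 0.25·h(state 1)
h(state 1) = 0.2·0 + 0.2·h(state 3) + 0.4·1 + 0.2·h(state 1)
Solving: h(state 3) = 0.7234, h(state 1) = 0.6809.
Starting from state 1, the probability is 0.6809.

0.6809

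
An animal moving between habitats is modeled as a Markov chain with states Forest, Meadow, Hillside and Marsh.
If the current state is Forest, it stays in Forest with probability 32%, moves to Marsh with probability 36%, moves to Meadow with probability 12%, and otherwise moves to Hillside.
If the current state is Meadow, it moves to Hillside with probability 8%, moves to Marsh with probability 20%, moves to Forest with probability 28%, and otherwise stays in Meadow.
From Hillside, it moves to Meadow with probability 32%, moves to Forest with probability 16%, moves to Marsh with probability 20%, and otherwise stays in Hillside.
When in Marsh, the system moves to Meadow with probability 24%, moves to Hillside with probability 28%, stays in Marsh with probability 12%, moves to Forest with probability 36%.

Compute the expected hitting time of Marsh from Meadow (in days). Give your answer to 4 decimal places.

4.1034

Let t(s) be the expected number of days to first reach Marsh from state s, with t(Marsh) = 0. Conditioning on the first day:
t(Forest) = 1 + 0.32·t(Forest) + 0.12·t(Meadow) + 0.2·t(Hillside)
t(Meadow) = 1 + 0.28·t(Forest) + 0.44·t(Meadow) + 0.08·t(Hillside)
t(Hillside) = 1 + 0.16·t(Forest) + 0.32·t(Meadow) + 0.32·t(Hillside)
Solving: t(Forest) = 3.4328, t(Meadow) = 4.1034, t(Hillside) = 4.2093.
Expected days from Meadow to Marsh: 4.1034.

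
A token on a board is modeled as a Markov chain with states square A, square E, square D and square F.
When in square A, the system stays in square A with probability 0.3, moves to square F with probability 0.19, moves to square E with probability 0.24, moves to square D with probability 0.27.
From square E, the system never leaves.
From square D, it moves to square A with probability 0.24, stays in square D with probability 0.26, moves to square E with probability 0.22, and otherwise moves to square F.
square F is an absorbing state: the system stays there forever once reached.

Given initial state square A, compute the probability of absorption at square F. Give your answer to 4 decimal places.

Let h(s) be the probability of absorption at square F starting from transient state s. Then h(square F) = 1 and h(square E) = 0. By first-step analysis:
h(square A) = 0.3·h(square A) + 0.24·0 + 0.27·h(square D) + 0.19·1
h(square D) = 0.24·h(square A) + 0.22·0 + 0.26·h(square D) + 0.28·1
Solving: h(square A) = 0.4771, h(square D) = 0.5331.
Starting from square A, the probability is 0.4771.

0.4771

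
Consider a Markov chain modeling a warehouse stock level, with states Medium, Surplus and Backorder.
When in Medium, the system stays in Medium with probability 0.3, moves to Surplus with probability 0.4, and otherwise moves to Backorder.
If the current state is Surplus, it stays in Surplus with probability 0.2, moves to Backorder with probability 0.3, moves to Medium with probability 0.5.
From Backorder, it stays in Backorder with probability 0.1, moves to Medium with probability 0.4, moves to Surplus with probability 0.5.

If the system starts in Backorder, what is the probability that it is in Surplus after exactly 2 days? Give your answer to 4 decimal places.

0.3100

Sum over the intermediate state after 1 day:
P = P(Backorder→Medium)·P(Medium→Surplus) + P(Backorder→Surplus)·P(Surplus→Surplus) + P(Backorder→Backorder)·P(Backorder→Surplus)
  = 0.4×0.4 + 0.5×0.2 + 0.1×0.5
  = 0.1600 + 0.1000 + 0.0500 = 0.3100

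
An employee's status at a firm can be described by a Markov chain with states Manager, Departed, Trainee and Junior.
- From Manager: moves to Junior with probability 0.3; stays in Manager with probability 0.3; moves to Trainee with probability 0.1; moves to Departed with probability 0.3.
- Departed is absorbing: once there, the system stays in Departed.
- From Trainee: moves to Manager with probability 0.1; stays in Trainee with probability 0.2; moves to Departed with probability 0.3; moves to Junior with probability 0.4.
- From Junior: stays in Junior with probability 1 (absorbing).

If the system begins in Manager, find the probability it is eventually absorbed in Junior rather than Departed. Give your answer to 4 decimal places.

0.5091

Let h(s) be the probability of absorption at Junior starting from transient state s. Then h(Junior) = 1 and h(Departed) = 0. By first-step analysis:
h(Manager) = 0.3·h(Manager) + 0.3·0 + 0.1·h(Trainee) + 0.3·1
h(Trainee) = 0.1·h(Manager) + 0.3·0 + 0.2·h(Trainee) + 0.4·1
Solving: h(Manager) = 0.5091, h(Trainee) = 0.5636.
Starting from Manager, the probability is 0.5091.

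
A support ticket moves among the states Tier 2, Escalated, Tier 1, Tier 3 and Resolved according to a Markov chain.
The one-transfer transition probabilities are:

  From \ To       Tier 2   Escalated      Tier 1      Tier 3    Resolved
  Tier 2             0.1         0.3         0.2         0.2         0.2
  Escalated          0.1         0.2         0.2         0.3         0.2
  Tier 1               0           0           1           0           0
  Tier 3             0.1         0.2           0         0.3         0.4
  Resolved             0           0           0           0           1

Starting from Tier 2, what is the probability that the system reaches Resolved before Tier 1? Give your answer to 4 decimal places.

Let h(s) be the probability of absorption at Resolved starting from transient state s. Then h(Resolved) = 1 and h(Tier 1) = 0. By first-step analysis:
h(Tier 2) = 0.1·h(Tier 2) + 0.3·h(Escalated) + 0.2·0 + 0.2·h(Tier 3) + 0.2·1
h(Escalated) = 0.1·h(Tier 2) + 0.2·h(Escalated) + 0.2·0 + 0.3·h(Tier 3) + 0.2·1
h(Tier 3) = 0.1·h(Tier 2) + 0.2·h(Escalated) + 0.3·h(Tier 3) + 0.4·1
Solving: h(Tier 2) = 0.6250, h(Escalated) = 0.6450, h(Tier 3) = 0.8450.
Starting from Tier 2, the probability is 0.6250.

0.6250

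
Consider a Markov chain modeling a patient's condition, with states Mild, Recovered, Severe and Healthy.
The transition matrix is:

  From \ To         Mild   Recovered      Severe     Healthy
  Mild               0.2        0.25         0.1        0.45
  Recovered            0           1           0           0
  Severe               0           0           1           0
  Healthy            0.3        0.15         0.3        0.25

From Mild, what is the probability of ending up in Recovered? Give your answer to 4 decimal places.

0.5484

Let h(s) be the probability of absorption at Recovered starting from transient state s. Then h(Recovered) = 1 and h(Severe) = 0. By first-step analysis:
h(Mild) = 0.2·h(Mild) + 0.25·1 + 0.1·0 + 0.45·h(Healthy)
h(Healthy) = 0.3·h(Mild) + 0.15·1 + 0.3·0 + 0.25·h(Healthy)
Solving: h(Mild) = 0.5484, h(Healthy) = 0.4194.
Starting from Mild, the probability is 0.5484.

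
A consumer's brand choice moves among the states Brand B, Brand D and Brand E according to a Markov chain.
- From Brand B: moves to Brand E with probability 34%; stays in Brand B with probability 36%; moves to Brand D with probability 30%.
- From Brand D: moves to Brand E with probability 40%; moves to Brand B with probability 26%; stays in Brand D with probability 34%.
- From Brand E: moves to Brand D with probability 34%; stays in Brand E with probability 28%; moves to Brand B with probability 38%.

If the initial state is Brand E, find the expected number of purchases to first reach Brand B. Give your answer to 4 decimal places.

Let t(s) be the expected number of purchases to first reach Brand B from state s, with t(Brand B) = 0. Conditioning on the first purchase:
t(Brand D) = 1 + 0.34·t(Brand D) + 0.4·t(Brand E)
t(Brand E) = 1 + 0.34·t(Brand D) + 0.28·t(Brand E)
Solving: t(Brand D) = 3.3019, t(Brand E) = 2.9481.
Expected purchases from Brand E to Brand B: 2.9481.

2.9481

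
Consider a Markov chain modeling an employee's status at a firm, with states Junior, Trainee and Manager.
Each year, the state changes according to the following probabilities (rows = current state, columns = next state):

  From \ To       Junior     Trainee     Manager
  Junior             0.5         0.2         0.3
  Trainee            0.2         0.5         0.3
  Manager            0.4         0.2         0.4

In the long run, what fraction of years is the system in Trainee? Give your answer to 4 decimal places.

Let the stationary distribution be π with π = πP and π_1 + π_2 + π_3 = 1.
π_1 = 0.5·π_1 + 0.2·π_2 + 0.4·π_3
π_2 = 0.2·π_1 + 0.5·π_2 + 0.2·π_3
Solving with the normalization constraint gives π = (0.3810, 0.2857, 0.3333).
So the stationary probability of Trainee is 0.2857.

0.2857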